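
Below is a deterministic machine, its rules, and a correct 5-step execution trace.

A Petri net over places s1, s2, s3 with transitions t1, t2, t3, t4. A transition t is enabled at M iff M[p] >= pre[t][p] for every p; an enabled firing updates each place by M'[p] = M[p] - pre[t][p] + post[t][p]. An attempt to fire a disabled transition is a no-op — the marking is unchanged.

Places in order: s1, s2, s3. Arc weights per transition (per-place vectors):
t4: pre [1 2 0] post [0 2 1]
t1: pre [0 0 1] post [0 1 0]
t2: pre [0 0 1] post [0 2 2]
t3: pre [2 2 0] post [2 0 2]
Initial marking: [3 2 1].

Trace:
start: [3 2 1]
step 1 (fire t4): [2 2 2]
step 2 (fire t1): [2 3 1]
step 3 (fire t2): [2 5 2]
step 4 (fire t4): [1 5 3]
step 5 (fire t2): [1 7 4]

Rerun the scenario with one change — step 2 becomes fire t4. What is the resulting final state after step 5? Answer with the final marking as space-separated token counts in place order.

0 6 6

(re-executing from step 2 with the substitution; state before step 2: [2 2 2])
step 2 (fire t4): [1 2 3]
step 3 (fire t2): [1 4 4]
step 4 (fire t4): [0 4 5]
step 5 (fire t2): [0 6 6]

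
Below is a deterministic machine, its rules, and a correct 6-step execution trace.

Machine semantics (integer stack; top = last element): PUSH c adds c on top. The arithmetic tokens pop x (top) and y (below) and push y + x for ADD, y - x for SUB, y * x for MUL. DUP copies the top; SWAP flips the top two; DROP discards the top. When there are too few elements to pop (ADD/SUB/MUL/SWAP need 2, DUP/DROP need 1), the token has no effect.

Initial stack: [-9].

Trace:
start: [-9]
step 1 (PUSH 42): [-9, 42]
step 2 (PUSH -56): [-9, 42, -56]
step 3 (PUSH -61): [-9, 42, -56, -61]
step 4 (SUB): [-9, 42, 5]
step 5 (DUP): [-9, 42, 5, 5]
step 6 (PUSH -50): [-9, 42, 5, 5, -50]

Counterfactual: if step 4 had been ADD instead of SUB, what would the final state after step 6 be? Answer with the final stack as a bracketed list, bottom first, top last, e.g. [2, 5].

(re-executing from step 4 with the substitution; state before step 4: [-9, 42, -56, -61])
step 4 (ADD): [-9, 42, -117]
step 5 (DUP): [-9, 42, -117, -117]
step 6 (PUSH -50): [-9, 42, -117, -117, -50]

[-9, 42, -117, -117, -50]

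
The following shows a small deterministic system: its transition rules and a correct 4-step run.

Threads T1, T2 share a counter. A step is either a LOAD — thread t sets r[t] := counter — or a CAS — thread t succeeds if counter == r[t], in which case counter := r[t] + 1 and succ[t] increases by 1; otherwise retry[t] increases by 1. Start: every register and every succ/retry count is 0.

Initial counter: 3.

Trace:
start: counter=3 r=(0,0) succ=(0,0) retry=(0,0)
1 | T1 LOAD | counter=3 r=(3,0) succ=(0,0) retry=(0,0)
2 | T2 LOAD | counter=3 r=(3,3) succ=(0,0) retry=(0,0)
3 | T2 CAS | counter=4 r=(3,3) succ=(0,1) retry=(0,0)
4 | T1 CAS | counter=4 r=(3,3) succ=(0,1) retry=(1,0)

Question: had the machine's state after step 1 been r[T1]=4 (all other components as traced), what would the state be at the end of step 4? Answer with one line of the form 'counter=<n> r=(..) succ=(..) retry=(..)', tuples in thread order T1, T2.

counter=5 r=(4,3) succ=(1,1) retry=(0,0)

state after step 1 := counter=3 r=(4,0) succ=(0,0) retry=(0,0)
2 | T2 LOAD | counter=3 r=(4,3) succ=(0,0) retry=(0,0)
3 | T2 CAS | counter=4 r=(4,3) succ=(0,1) retry=(0,0)
4 | T1 CAS | counter=5 r=(4,3) succ=(1,1) retry=(0,0)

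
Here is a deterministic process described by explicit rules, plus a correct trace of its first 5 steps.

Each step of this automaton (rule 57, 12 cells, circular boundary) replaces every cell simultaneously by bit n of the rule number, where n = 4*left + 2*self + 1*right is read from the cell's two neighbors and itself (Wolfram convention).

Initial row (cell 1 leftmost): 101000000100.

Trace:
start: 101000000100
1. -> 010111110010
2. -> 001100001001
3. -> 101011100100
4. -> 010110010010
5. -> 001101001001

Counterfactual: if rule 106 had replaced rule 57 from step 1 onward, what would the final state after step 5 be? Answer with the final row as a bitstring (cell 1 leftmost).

(re-executing steps 1..5 under rule 106; state before step 1: 101000000100)
1. -> 010000001001
2. -> 100000010010
3. -> 000000100101
4. -> 000001001010
5. -> 000010010100

000010010100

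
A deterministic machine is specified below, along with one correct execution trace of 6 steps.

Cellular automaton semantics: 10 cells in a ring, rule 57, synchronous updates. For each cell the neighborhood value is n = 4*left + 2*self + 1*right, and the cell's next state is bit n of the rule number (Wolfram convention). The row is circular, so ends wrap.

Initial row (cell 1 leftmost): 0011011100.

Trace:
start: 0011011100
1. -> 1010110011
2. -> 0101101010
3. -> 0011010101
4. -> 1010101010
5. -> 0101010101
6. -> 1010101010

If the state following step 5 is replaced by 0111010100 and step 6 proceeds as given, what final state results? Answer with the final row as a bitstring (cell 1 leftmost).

0100101011

state after step 5 := 0111010100
6. -> 0100101011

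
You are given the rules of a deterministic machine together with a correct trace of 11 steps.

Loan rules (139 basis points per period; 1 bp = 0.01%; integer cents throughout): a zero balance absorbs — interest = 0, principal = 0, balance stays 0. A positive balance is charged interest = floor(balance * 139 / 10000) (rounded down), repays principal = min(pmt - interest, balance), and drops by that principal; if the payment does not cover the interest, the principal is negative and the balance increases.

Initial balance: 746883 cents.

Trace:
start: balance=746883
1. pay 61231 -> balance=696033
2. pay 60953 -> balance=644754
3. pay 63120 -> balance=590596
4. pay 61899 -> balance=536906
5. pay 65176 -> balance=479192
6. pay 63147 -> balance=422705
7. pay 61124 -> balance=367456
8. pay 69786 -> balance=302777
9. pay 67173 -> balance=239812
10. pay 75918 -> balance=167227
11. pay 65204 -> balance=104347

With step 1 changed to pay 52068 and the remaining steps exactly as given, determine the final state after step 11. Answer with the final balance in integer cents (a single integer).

(re-executing from step 1 with the substitution; state before step 1: balance=746883)
1. pay 52068 -> balance=705196
2. pay 60953 -> balance=654045
3. pay 63120 -> balance=600016
4. pay 61899 -> balance=546457
5. pay 65176 -> balance=488876
6. pay 63147 -> balance=432524
7. pay 61124 -> balance=377412
8. pay 69786 -> balance=312872
9. pay 67173 -> balance=250047
10. pay 75918 -> balance=177604
11. pay 65204 -> balance=114868

114868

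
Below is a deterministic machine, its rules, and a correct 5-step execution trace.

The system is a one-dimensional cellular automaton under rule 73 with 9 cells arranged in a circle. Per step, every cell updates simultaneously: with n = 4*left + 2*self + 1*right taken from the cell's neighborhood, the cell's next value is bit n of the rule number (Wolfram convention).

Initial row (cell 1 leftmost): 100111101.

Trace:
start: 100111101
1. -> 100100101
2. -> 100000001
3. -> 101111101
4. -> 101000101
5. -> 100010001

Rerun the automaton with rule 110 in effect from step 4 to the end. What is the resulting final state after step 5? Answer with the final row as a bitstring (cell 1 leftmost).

001001100

(re-executing steps 4..5 under rule 110; state before step 4: 101111101)
4. -> 111000111
5. -> 001001100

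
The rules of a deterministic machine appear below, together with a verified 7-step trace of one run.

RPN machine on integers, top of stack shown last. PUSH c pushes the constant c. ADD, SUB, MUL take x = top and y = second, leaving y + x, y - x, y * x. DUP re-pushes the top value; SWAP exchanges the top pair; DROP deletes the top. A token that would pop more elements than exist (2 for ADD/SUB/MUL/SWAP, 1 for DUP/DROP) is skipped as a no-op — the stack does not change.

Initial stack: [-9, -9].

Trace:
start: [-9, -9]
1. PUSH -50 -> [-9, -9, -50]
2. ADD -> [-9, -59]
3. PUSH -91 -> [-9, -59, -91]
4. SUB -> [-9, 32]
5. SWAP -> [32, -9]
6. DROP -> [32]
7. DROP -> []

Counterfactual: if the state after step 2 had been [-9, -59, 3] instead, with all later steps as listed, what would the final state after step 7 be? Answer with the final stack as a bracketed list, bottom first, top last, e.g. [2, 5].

state after step 2 := [-9, -59, 3]
3. PUSH -91 -> [-9, -59, 3, -91]
4. SUB -> [-9, -59, 94]
5. SWAP -> [-9, 94, -59]
6. DROP -> [-9, 94]
7. DROP -> [-9]

[-9]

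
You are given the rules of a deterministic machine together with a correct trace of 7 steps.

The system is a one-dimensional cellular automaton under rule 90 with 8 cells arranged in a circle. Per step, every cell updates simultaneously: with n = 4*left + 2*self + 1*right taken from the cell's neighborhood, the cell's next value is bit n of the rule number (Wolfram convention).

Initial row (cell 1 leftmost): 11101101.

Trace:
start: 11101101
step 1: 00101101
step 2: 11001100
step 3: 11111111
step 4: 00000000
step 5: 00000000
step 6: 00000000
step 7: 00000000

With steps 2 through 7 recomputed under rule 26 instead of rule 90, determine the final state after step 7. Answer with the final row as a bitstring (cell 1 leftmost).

01011011

(re-executing steps 2..7 under rule 26; state before step 2: 00101101)
step 2: 11001000
step 3: 10110101
step 4: 00100001
step 5: 11010010
step 6: 10001100
step 7: 01011011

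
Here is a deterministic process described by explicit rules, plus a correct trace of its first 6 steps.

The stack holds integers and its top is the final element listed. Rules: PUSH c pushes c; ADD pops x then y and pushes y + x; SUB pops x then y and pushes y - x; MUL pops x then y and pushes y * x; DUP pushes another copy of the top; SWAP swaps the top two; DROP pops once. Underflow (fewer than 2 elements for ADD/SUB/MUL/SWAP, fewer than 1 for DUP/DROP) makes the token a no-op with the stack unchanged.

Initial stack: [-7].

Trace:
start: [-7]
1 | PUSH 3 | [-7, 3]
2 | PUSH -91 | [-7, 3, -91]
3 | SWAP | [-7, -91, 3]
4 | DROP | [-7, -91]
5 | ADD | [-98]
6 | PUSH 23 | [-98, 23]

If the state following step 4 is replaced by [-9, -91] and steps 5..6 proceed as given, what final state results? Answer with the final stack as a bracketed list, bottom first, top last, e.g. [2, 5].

state after step 4 := [-9, -91]
5 | ADD | [-100]
6 | PUSH 23 | [-100, 23]

[-100, 23]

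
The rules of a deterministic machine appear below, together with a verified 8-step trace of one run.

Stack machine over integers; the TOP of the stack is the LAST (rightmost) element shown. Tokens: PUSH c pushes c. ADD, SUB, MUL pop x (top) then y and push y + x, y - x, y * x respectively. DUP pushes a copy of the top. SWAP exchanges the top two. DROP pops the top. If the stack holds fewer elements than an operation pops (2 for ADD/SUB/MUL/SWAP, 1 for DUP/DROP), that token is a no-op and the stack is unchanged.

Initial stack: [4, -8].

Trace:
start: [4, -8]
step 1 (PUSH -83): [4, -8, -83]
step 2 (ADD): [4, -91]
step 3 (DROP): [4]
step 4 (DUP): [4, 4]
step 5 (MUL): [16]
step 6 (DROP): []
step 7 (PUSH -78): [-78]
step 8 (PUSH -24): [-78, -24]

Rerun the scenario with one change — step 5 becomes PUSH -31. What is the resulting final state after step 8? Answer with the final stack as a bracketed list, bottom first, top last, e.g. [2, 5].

[4, 4, -78, -24]

(re-executing from step 5 with the substitution; state before step 5: [4, 4])
step 5 (PUSH -31): [4, 4, -31]
step 6 (DROP): [4, 4]
step 7 (PUSH -78): [4, 4, -78]
step 8 (PUSH -24): [4, 4, -78, -24]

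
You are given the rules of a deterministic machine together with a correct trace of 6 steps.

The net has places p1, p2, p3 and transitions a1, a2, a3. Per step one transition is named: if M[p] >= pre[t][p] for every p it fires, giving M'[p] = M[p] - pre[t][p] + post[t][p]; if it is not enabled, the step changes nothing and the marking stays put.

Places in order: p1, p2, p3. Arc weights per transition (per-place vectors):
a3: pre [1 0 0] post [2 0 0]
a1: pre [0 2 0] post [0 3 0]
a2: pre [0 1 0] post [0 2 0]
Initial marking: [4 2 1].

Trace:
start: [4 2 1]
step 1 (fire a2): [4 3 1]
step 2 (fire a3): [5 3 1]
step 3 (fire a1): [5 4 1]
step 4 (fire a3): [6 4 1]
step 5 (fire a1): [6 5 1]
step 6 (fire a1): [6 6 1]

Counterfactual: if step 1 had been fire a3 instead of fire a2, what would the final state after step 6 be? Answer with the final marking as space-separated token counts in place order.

7 5 1

(re-executing from step 1 with the substitution; state before step 1: [4 2 1])
step 1 (fire a3): [5 2 1]
step 2 (fire a3): [6 2 1]
step 3 (fire a1): [6 3 1]
step 4 (fire a3): [7 3 1]
step 5 (fire a1): [7 4 1]
step 6 (fire a1): [7 5 1]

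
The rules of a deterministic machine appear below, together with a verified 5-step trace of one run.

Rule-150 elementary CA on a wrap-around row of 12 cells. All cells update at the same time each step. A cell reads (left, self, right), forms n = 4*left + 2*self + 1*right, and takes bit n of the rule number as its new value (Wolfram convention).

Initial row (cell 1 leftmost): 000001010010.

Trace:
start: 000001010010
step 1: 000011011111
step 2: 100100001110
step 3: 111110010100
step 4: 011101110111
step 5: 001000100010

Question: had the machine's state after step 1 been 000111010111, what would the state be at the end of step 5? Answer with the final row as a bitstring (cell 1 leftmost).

state after step 1 := 000111010111
step 2: 101010010010
step 3: 101011111110
step 4: 101001111100
step 5: 101110111011

101110111011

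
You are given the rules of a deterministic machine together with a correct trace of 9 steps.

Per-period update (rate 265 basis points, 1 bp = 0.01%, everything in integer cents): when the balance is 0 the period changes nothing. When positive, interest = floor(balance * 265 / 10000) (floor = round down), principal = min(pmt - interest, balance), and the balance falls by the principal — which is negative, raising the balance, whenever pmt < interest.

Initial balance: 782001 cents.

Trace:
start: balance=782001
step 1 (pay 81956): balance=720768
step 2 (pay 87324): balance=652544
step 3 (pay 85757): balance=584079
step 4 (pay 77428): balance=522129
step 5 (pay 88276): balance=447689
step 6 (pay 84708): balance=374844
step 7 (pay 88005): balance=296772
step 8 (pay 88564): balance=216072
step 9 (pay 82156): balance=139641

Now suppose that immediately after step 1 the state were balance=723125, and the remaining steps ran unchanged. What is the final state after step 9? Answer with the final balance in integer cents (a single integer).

state after step 1 := balance=723125
step 2 (pay 87324): balance=654963
step 3 (pay 85757): balance=586562
step 4 (pay 77428): balance=524677
step 5 (pay 88276): balance=450304
step 6 (pay 84708): balance=377529
step 7 (pay 88005): balance=299528
step 8 (pay 88564): balance=218901
step 9 (pay 82156): balance=142545

142545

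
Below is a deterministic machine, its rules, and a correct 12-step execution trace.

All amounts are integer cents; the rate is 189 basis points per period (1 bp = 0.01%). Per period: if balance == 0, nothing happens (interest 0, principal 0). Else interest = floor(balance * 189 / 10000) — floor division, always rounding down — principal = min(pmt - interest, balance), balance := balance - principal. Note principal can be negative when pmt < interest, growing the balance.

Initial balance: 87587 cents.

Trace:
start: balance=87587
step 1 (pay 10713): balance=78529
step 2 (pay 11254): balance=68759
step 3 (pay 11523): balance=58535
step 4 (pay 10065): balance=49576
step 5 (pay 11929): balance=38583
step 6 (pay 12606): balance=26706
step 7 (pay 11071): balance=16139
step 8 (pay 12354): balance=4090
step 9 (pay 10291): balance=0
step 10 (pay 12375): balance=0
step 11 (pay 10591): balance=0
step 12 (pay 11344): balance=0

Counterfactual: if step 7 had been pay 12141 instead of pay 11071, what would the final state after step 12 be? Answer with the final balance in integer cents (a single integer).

(re-executing from step 7 with the substitution; state before step 7: balance=26706)
step 7 (pay 12141): balance=15069
step 8 (pay 12354): balance=2999
step 9 (pay 10291): balance=0
step 10 (pay 12375): balance=0
step 11 (pay 10591): balance=0
step 12 (pay 11344): balance=0

0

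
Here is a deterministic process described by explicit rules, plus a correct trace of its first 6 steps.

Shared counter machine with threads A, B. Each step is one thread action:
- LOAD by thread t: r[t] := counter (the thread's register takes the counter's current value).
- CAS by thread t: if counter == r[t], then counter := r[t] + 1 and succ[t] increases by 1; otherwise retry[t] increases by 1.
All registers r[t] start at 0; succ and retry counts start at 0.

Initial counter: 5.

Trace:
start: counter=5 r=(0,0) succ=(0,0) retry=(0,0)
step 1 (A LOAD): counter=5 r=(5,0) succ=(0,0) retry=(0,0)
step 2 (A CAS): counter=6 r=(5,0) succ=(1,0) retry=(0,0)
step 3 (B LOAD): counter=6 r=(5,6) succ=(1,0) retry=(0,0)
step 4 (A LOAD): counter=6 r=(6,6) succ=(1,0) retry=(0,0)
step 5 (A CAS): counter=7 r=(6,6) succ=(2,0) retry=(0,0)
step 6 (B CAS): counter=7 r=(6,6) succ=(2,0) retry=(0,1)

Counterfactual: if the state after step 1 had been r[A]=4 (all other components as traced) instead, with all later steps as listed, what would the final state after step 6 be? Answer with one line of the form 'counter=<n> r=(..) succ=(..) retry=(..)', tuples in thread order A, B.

counter=6 r=(5,5) succ=(1,0) retry=(1,1)

state after step 1 := counter=5 r=(4,0) succ=(0,0) retry=(0,0)
step 2 (A CAS): counter=5 r=(4,0) succ=(0,0) retry=(1,0)
step 3 (B LOAD): counter=5 r=(4,5) succ=(0,0) retry=(1,0)
step 4 (A LOAD): counter=5 r=(5,5) succ=(0,0) retry=(1,0)
step 5 (A CAS): counter=6 r=(5,5) succ=(1,0) retry=(1,0)
step 6 (B CAS): counter=6 r=(5,5) succ=(1,0) retry=(1,1)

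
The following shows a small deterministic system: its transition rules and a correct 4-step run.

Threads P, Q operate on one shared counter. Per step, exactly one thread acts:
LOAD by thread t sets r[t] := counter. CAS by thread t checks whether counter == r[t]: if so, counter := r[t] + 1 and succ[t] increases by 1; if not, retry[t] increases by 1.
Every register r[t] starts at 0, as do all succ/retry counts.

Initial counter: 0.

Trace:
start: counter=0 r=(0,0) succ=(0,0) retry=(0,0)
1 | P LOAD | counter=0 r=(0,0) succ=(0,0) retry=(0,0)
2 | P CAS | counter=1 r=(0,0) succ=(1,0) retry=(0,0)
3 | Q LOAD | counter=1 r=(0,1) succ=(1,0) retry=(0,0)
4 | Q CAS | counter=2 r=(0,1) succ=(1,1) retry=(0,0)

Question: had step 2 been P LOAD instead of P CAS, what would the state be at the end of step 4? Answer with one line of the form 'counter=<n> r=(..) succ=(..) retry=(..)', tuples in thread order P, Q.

(re-executing from step 2 with the substitution; state before step 2: counter=0 r=(0,0) succ=(0,0) retry=(0,0))
2 | P LOAD | counter=0 r=(0,0) succ=(0,0) retry=(0,0)
3 | Q LOAD | counter=0 r=(0,0) succ=(0,0) retry=(0,0)
4 | Q CAS | counter=1 r=(0,0) succ=(0,1) retry=(0,0)

counter=1 r=(0,0) succ=(0,1) retry=(0,0)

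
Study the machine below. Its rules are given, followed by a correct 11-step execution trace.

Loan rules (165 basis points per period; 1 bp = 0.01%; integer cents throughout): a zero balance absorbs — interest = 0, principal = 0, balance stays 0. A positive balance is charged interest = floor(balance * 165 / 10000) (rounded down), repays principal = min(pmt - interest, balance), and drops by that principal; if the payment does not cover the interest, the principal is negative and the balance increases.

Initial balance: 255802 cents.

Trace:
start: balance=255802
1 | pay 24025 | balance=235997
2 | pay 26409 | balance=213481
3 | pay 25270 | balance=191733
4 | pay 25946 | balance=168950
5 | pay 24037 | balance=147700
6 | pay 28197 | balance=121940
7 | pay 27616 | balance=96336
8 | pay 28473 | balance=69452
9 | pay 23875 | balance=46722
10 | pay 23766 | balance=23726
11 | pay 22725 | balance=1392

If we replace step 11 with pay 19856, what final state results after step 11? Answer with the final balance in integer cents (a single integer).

(re-executing from step 11 with the substitution; state before step 11: balance=23726)
11 | pay 19856 | balance=4261

4261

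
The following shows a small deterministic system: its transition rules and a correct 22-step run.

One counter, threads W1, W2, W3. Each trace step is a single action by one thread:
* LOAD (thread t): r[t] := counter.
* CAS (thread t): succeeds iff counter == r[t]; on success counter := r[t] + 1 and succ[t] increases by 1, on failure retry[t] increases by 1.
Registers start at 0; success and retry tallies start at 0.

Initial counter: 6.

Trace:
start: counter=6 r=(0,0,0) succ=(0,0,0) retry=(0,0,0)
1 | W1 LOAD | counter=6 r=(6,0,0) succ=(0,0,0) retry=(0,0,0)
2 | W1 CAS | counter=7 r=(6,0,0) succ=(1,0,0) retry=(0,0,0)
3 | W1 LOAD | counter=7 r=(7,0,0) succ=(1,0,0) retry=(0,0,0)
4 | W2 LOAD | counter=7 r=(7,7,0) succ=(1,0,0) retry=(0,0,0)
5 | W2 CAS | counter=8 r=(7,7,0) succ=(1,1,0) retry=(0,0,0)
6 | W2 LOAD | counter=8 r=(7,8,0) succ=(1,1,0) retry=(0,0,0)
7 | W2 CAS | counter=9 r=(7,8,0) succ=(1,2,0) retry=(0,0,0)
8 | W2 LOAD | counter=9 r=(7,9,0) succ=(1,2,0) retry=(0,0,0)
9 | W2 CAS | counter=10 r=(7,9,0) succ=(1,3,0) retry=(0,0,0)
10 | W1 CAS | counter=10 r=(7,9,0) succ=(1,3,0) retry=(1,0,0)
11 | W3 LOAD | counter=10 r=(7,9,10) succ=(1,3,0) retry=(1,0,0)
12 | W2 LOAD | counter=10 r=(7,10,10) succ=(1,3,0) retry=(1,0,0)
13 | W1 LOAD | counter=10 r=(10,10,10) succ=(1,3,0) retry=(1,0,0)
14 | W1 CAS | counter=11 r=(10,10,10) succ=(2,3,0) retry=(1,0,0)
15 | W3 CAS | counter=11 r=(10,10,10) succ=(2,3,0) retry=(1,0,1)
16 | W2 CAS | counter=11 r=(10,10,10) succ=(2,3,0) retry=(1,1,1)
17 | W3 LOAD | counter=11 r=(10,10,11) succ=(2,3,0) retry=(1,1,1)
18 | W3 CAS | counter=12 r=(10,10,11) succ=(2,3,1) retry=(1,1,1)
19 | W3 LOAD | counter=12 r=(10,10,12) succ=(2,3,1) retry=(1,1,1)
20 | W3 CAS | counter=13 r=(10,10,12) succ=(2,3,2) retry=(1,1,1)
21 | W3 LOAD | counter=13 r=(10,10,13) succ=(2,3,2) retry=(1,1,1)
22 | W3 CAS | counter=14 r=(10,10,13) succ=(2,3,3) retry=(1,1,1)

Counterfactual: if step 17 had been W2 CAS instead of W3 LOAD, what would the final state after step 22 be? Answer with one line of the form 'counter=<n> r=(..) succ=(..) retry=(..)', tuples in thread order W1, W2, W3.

counter=13 r=(10,10,12) succ=(2,3,2) retry=(1,2,2)

(re-executing from step 17 with the substitution; state before step 17: counter=11 r=(10,10,10) succ=(2,3,0) retry=(1,1,1))
17 | W2 CAS | counter=11 r=(10,10,10) succ=(2,3,0) retry=(1,2,1)
18 | W3 CAS | counter=11 r=(10,10,10) succ=(2,3,0) retry=(1,2,2)
19 | W3 LOAD | counter=11 r=(10,10,11) succ=(2,3,0) retry=(1,2,2)
20 | W3 CAS | counter=12 r=(10,10,11) succ=(2,3,1) retry=(1,2,2)
21 | W3 LOAD | counter=12 r=(10,10,12) succ=(2,3,1) retry=(1,2,2)
22 | W3 CAS | counter=13 r=(10,10,12) succ=(2,3,2) retry=(1,2,2)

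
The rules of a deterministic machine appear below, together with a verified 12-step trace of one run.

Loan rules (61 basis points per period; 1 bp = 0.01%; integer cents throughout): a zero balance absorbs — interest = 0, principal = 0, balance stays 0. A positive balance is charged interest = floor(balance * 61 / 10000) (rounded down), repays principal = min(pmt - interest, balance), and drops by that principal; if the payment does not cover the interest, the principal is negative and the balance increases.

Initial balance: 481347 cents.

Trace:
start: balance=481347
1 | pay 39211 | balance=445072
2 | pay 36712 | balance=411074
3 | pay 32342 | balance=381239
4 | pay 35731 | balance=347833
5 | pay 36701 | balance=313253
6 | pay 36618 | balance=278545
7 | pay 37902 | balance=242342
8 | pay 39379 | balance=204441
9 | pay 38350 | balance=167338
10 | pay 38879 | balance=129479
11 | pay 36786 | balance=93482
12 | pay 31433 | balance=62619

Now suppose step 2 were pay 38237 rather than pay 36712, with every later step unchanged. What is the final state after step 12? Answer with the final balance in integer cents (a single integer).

61000

(re-executing from step 2 with the substitution; state before step 2: balance=445072)
2 | pay 38237 | balance=409549
3 | pay 32342 | balance=379705
4 | pay 35731 | balance=346290
5 | pay 36701 | balance=311701
6 | pay 36618 | balance=276984
7 | pay 37902 | balance=240771
8 | pay 39379 | balance=202860
9 | pay 38350 | balance=165747
10 | pay 38879 | balance=127879
11 | pay 36786 | balance=91873
12 | pay 31433 | balance=61000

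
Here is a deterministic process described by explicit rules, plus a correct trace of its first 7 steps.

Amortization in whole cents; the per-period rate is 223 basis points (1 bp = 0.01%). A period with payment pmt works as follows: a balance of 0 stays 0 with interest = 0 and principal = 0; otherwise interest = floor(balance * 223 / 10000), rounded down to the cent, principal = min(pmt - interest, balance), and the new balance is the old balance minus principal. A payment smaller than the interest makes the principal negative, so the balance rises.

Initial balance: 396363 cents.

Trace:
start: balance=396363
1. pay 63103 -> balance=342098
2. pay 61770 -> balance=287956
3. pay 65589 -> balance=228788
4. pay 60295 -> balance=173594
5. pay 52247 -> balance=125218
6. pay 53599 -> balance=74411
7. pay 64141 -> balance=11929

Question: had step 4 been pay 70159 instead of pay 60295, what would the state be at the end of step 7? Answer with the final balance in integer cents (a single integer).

1390

(re-executing from step 4 with the substitution; state before step 4: balance=228788)
4. pay 70159 -> balance=163730
5. pay 52247 -> balance=115134
6. pay 53599 -> balance=64102
7. pay 64141 -> balance=1390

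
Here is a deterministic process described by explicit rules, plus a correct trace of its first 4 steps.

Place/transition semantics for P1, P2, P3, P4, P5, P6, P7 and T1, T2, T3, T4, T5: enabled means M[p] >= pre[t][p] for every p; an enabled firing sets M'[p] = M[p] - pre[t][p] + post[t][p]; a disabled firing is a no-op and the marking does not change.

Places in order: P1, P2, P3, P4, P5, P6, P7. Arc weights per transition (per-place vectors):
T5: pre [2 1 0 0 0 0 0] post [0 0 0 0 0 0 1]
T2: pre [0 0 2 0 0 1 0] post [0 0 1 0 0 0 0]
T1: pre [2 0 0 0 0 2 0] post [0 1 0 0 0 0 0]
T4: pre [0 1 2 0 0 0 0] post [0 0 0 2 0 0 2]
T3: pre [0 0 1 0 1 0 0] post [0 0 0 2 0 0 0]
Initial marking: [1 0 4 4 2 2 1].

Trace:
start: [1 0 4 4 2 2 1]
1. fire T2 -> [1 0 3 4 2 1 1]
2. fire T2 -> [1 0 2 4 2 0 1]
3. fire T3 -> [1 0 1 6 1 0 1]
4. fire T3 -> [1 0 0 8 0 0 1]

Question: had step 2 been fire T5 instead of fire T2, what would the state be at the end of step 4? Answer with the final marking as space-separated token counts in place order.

1 0 1 8 0 1 1

(re-executing from step 2 with the substitution; state before step 2: [1 0 3 4 2 1 1])
2. fire T5 -> [1 0 3 4 2 1 1]
3. fire T3 -> [1 0 2 6 1 1 1]
4. fire T3 -> [1 0 1 8 0 1 1]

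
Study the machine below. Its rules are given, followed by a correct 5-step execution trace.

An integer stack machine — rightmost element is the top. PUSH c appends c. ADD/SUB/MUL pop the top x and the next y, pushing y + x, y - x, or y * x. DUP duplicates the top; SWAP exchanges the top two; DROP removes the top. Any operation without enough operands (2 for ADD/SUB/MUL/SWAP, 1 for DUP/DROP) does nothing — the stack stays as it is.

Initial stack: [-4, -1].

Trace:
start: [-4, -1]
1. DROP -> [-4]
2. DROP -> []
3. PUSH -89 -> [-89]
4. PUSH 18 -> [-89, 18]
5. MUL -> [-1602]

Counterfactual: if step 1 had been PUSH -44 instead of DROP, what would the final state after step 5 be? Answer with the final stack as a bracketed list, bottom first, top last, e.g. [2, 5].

[-4, -1, -1602]

(re-executing from step 1 with the substitution; state before step 1: [-4, -1])
1. PUSH -44 -> [-4, -1, -44]
2. DROP -> [-4, -1]
3. PUSH -89 -> [-4, -1, -89]
4. PUSH 18 -> [-4, -1, -89, 18]
5. MUL -> [-4, -1, -1602]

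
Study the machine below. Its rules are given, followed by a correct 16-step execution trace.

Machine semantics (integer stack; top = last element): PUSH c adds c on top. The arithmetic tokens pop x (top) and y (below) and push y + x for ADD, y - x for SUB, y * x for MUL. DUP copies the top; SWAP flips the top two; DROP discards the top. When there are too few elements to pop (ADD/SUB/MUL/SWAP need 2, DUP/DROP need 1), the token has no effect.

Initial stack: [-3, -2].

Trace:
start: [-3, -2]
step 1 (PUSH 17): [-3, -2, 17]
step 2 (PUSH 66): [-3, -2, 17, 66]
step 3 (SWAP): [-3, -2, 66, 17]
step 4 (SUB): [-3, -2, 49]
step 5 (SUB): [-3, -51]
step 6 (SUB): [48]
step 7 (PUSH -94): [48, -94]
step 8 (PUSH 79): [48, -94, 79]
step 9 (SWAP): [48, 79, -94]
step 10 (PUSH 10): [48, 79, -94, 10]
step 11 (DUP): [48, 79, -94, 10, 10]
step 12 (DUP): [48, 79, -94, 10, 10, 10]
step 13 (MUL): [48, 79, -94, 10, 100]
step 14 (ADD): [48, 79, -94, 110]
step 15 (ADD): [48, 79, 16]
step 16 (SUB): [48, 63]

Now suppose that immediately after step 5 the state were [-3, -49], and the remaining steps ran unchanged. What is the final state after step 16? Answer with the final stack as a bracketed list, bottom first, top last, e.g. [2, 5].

state after step 5 := [-3, -49]
step 6 (SUB): [46]
step 7 (PUSH -94): [46, -94]
step 8 (PUSH 79): [46, -94, 79]
step 9 (SWAP): [46, 79, -94]
step 10 (PUSH 10): [46, 79, -94, 10]
step 11 (DUP): [46, 79, -94, 10, 10]
step 12 (DUP): [46, 79, -94, 10, 10, 10]
step 13 (MUL): [46, 79, -94, 10, 100]
step 14 (ADD): [46, 79, -94, 110]
step 15 (ADD): [46, 79, 16]
step 16 (SUB): [46, 63]

[46, 63]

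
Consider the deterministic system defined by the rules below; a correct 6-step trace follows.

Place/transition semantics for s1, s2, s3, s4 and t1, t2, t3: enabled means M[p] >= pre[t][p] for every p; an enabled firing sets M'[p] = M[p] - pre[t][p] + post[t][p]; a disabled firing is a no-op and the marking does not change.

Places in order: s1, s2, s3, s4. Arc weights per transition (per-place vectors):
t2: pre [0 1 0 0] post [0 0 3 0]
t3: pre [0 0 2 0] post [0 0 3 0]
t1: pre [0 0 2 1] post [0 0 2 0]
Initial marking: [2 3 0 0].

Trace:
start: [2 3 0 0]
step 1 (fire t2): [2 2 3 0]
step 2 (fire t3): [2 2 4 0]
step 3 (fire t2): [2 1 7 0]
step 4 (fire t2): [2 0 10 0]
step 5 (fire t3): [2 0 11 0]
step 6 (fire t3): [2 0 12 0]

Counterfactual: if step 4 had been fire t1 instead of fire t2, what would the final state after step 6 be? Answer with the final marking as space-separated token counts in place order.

2 1 9 0

(re-executing from step 4 with the substitution; state before step 4: [2 1 7 0])
step 4 (fire t1): [2 1 7 0]
step 5 (fire t3): [2 1 8 0]
step 6 (fire t3): [2 1 9 0]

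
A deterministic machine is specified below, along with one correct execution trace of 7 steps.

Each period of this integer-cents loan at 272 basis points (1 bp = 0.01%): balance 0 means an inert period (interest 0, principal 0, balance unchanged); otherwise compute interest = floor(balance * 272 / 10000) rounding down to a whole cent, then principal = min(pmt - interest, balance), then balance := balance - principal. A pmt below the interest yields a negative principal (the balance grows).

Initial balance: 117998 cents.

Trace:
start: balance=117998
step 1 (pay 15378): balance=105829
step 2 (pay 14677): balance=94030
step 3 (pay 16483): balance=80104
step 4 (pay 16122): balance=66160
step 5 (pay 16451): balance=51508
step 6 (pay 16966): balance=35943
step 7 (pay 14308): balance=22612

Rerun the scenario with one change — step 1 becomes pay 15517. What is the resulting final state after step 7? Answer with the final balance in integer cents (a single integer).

22448

(re-executing from step 1 with the substitution; state before step 1: balance=117998)
step 1 (pay 15517): balance=105690
step 2 (pay 14677): balance=93887
step 3 (pay 16483): balance=79957
step 4 (pay 16122): balance=66009
step 5 (pay 16451): balance=51353
step 6 (pay 16966): balance=35783
step 7 (pay 14308): balance=22448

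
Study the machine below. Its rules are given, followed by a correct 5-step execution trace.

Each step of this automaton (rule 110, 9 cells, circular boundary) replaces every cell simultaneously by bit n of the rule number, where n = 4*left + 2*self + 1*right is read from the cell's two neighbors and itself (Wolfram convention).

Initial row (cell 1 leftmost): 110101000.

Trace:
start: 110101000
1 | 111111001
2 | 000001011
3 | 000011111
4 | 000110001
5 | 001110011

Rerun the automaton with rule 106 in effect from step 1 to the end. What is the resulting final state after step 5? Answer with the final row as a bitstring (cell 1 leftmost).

(re-executing steps 1..5 under rule 106; state before step 1: 110101000)
1 | 111010001
2 | 001100011
3 | 011100111
4 | 110101101
5 | 011011111

011011111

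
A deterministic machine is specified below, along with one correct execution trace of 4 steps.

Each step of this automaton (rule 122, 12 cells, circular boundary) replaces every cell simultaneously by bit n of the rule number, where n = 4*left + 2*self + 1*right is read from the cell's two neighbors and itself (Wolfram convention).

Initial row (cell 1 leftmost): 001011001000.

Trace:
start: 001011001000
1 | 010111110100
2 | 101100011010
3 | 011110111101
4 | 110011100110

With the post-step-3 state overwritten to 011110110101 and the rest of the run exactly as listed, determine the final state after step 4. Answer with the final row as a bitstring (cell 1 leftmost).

state after step 3 := 011110110101
4 | 110011111010

110011111010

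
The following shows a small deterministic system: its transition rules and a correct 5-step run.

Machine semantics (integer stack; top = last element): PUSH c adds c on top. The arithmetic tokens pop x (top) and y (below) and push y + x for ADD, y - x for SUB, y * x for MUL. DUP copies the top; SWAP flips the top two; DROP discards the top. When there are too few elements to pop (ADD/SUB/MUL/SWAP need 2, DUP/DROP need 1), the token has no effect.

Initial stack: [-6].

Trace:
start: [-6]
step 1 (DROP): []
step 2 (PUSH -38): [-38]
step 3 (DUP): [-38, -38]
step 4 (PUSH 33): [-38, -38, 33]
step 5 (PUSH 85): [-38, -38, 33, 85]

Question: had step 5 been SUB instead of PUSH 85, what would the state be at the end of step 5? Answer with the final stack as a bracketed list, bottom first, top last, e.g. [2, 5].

[-38, -71]

(re-executing from step 5 with the substitution; state before step 5: [-38, -38, 33])
step 5 (SUB): [-38, -71]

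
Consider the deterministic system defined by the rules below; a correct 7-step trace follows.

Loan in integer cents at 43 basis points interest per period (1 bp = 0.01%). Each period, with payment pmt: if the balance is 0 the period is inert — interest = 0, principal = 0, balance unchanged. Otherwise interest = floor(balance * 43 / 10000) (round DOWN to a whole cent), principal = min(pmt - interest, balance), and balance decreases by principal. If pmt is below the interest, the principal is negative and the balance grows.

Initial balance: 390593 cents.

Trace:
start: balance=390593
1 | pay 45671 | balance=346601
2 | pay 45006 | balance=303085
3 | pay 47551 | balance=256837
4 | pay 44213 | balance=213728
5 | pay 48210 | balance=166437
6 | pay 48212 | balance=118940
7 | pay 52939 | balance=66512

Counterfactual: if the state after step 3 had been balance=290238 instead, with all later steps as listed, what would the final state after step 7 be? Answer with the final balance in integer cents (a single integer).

100491

state after step 3 := balance=290238
4 | pay 44213 | balance=247273
5 | pay 48210 | balance=200126
6 | pay 48212 | balance=152774
7 | pay 52939 | balance=100491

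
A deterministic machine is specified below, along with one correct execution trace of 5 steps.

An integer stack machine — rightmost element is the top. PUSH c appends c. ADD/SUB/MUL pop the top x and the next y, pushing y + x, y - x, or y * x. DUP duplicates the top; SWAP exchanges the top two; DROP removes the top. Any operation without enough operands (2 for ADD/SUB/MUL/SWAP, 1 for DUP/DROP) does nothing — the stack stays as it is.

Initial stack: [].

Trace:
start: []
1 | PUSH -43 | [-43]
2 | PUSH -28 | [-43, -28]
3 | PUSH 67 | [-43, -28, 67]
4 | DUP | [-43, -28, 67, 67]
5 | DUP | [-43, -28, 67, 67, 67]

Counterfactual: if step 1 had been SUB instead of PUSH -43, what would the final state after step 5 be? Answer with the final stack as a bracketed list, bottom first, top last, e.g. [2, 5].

(re-executing from step 1 with the substitution; state before step 1: [])
1 | SUB | []
2 | PUSH -28 | [-28]
3 | PUSH 67 | [-28, 67]
4 | DUP | [-28, 67, 67]
5 | DUP | [-28, 67, 67, 67]

[-28, 67, 67, 67]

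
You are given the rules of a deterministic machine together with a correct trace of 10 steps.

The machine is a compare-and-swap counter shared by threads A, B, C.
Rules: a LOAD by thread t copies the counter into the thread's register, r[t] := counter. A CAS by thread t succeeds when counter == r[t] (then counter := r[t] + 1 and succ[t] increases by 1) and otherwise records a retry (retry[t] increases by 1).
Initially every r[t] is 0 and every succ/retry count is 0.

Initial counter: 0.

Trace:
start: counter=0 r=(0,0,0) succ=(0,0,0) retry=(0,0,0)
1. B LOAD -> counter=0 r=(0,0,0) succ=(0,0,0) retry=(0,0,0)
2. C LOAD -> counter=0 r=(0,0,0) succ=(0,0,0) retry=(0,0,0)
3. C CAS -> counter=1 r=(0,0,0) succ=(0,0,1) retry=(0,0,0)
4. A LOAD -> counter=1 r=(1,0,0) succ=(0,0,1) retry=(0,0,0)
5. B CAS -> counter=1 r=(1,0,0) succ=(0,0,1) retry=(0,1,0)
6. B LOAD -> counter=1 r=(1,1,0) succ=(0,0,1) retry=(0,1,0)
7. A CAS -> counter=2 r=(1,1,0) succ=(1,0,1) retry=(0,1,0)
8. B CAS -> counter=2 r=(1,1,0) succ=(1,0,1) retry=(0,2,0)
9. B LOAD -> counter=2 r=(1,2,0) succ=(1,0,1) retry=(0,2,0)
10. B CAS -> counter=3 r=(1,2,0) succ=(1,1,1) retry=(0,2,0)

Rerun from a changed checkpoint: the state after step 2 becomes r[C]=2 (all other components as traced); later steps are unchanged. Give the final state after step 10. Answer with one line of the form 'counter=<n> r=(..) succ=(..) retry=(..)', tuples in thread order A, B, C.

counter=3 r=(0,2,2) succ=(0,3,0) retry=(1,0,1)

state after step 2 := counter=0 r=(0,0,2) succ=(0,0,0) retry=(0,0,0)
3. C CAS -> counter=0 r=(0,0,2) succ=(0,0,0) retry=(0,0,1)
4. A LOAD -> counter=0 r=(0,0,2) succ=(0,0,0) retry=(0,0,1)
5. B CAS -> counter=1 r=(0,0,2) succ=(0,1,0) retry=(0,0,1)
6. B LOAD -> counter=1 r=(0,1,2) succ=(0,1,0) retry=(0,0,1)
7. A CAS -> counter=1 r=(0,1,2) succ=(0,1,0) retry=(1,0,1)
8. B CAS -> counter=2 r=(0,1,2) succ=(0,2,0) retry=(1,0,1)
9. B LOAD -> counter=2 r=(0,2,2) succ=(0,2,0) retry=(1,0,1)
10. B CAS -> counter=3 r=(0,2,2) succ=(0,3,0) retry=(1,0,1)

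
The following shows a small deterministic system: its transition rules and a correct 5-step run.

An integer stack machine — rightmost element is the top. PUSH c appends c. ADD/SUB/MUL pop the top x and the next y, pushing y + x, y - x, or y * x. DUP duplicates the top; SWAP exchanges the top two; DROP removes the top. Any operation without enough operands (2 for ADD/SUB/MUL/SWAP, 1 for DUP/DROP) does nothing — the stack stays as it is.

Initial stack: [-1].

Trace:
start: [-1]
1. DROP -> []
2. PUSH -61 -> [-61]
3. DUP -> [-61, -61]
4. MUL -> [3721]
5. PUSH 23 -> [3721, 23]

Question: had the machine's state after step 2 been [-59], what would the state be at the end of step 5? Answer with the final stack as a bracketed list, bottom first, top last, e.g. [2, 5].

state after step 2 := [-59]
3. DUP -> [-59, -59]
4. MUL -> [3481]
5. PUSH 23 -> [3481, 23]

[3481, 23]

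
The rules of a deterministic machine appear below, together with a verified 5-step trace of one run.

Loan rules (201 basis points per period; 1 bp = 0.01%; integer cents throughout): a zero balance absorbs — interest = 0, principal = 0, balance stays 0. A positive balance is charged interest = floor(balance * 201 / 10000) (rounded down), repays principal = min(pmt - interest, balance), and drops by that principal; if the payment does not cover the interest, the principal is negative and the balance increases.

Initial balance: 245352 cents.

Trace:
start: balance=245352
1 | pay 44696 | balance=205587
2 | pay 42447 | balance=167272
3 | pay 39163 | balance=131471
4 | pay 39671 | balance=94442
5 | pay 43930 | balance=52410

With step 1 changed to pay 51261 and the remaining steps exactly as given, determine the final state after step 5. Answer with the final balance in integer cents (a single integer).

45301

(re-executing from step 1 with the substitution; state before step 1: balance=245352)
1 | pay 51261 | balance=199022
2 | pay 42447 | balance=160575
3 | pay 39163 | balance=124639
4 | pay 39671 | balance=87473
5 | pay 43930 | balance=45301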